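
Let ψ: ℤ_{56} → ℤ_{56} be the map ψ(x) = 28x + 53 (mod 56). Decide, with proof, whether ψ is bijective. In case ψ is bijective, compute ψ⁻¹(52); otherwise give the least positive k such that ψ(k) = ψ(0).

Recall that ψ is injective if ψ(u) = ψ(v) implies u = v.
We have gcd(28, 56) = 28 > 1. Taking u = 0 and v = 2: ψ(0) = 53 and ψ(2) = 28·2 + 53 = 109 ≡ 53 (mod 56).
So ψ(0) = ψ(2) while 0 ≠ 2, hence ψ is not injective, hence not bijective.
Since ψ is not bijective, we find the least positive k with ψ(k) = ψ(0): this means 28k ≡ 0 (mod 56), i.e. 56 ∣ 28k. Since gcd(28, 56) = 28, dividing through by 28 this holds exactly when 2 ∣ k.
The smallest positive such k is 2.

2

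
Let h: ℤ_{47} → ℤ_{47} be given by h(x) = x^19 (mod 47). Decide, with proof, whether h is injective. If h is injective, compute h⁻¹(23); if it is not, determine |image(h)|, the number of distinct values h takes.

30

Since 47 is prime, the nonzero elements of ℤ_{47} form a cyclic group of order 46.
As gcd(19, 46) = 1, raising to the 19th power is a bijection on this group: if s^19 ≡ t^19 then (st^{−1})^19 = 1, and the only element of order dividing gcd(19, 46) = 1 is 1, so s = t.
With h(0) = 0 this makes h injective on all of ℤ_{47}, hence bijective (finite equal-size domain and codomain). In particular h is injective.
Since h is injective, we find the preimage of 23. The inverse of x ↦ x^19 on (ℤ_{47})^× is x ↦ x^17, because 19·17 = 323 = 7·46 + 1 ≡ 1 (mod 46) and x^{46} = 1 for x ≠ 0 (Fermat). So h⁻¹(23) = 23^17 mod 47.
Repeated squaring mod 47: 23^1 ≡ 23, 23^2 ≡ 23² = 529 ≡ 12, 23^4 ≡ 12² = 144 ≡ 3, 23^8 ≡ 3² = 9, 23^16 ≡ 9² = 81 ≡ 34. Since 17 = 16 + 1, 23^17 ≡ 34·23: 34·23 = 782 ≡ 30. So 23^17 ≡ 30 (mod 47).
Hence h⁻¹(23) = 30.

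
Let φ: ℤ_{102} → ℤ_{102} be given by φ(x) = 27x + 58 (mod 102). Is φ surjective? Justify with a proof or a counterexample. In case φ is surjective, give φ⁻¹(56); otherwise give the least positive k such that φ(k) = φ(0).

Recall: surjectivity means every element of the codomain has a preimage under φ.
Since gcd(27, 102) = 3, we have 27x ≡ 0 (mod 3) for all x, so φ(x) ≡ 1 (mod 3).
But 0 ≢ 1 (mod 3), so 0 ∈ ℤ_{102} has no preimage. Thus φ is not surjective.
Since φ is not surjective, we find the least positive k with φ(k) = φ(0): this means 27k ≡ 0 (mod 102), i.e. 102 ∣ 27k. Since gcd(27, 102) = 3, dividing through by 3 this holds exactly when 34 ∣ 9k, and as gcd(9, 34) = 1, exactly when 34 ∣ k.
The smallest positive such k is 34.

34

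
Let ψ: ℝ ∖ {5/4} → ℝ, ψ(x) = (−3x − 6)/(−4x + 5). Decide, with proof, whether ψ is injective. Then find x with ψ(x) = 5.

Suppose ψ(a) = ψ(b). Cross-multiplying: (−3a − 6)(−4b + 5) = (−3b − 6)(−4a + 5).
Expanding both sides and cancelling the symmetric terms leaves −39·(a − b) = 0. Since −39 ≠ 0, a = b. Thus ψ is injective.
Solving ψ(x) = 5: cross-multiplying gives −3x − 6 = 5(−4x + 5), which rearranges to 17x = 31, so x = 31/17.

31/17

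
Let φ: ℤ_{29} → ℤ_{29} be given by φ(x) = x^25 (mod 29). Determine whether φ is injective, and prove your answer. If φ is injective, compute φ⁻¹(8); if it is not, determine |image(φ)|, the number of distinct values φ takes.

15

Since 29 is prime, the nonzero elements of ℤ_{29} form a cyclic group of order 28.
As gcd(25, 28) = 1, raising to the 25th power is a bijection on this group: if x_1^25 ≡ x_2^25 then (x_1x_2^{−1})^25 = 1, and the only element of order dividing gcd(25, 28) = 1 is 1, so x_1 = x_2.
With φ(0) = 0 this makes φ injective on all of ℤ_{29}, hence bijective (finite equal-size domain and codomain). In particular φ is injective.
Since φ is injective, we find the preimage of 8. The inverse of x ↦ x^25 on (ℤ_{29})^× is x ↦ x^9, because 25·9 = 225 = 8·28 + 1 ≡ 1 (mod 28) and x^{28} = 1 for x ≠ 0 (Fermat). So φ⁻¹(8) = 8^9 mod 29.
Repeated squaring mod 29: 8^1 ≡ 8, 8^2 ≡ 8² = 64 ≡ 6, 8^4 ≡ 6² = 36 ≡ 7, 8^8 ≡ 7² = 49 ≡ 20. Since 9 = 8 + 1, 8^9 ≡ 20·8: 20·8 = 160 ≡ 15. So 8^9 ≡ 15 (mod 29).
Hence φ⁻¹(8) = 15.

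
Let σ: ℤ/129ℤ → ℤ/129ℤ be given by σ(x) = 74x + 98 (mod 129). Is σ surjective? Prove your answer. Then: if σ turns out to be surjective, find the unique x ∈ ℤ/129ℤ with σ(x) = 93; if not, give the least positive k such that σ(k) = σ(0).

Since gcd(74, 129) = 1, 74 is invertible modulo 129. Euclid's algorithm: 129 = 1·74 + 55, 74 = 1·55 + 19, 55 = 2·19 + 17, 19 = 1·17 + 2, 17 = 8·2 + 1; back-substituting gives 1 = 68·74 − 39·129, so 74⁻¹ ≡ 68 (mod 129).
Then y ↦ 68(y − 98) is a two-sided inverse to σ, so every y ∈ ℤ/129ℤ has a preimage.
Thus σ is surjective.
Since σ is surjective, we compute σ⁻¹(93): solve 74x + 98 ≡ 93 (mod 129), i.e. 74x ≡ 124 (mod 129).
Multiplying by 74⁻¹ = 68 gives x ≡ 68·124 = 8432 = 65·129 + 47 ≡ 47 (mod 129).
Check: σ(47) = 74·47 + 98 = 3576 = 27·129 + 93 ≡ 93 (mod 129).

47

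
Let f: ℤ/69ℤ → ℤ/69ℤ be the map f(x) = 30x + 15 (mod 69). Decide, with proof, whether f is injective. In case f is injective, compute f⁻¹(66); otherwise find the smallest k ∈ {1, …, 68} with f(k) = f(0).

Recall: injectivity means: for all x_1, x_2 in the domain, f(x_1) = f(x_2) implies x_1 = x_2.
We have gcd(30, 69) = 3 > 1. Taking x_1 = 0 and x_2 = 23: f(0) = 15 and f(23) = 30·23 + 15 = 705 ≡ 15 (mod 69).
So f(0) = f(23) while 0 ≠ 23, so f is not injective.
Since f is not injective, we find the least positive k with f(k) = f(0): this means 30k ≡ 0 (mod 69), i.e. 69 ∣ 30k. Since gcd(30, 69) = 3, dividing through by 3 this holds exactly when 23 ∣ 10k, and as gcd(10, 23) = 1, exactly when 23 ∣ k.
The smallest positive such k is 23.

23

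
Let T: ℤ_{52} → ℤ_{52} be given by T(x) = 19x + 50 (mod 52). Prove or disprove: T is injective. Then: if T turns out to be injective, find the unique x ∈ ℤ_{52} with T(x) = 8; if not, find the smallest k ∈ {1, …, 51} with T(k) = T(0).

If T(s) = T(t), then 19s ≡ 19t (mod 52). Because gcd(19, 52) = 1, we may cancel 19 to get s ≡ t (mod 52).
Therefore T is injective.
We now compute 19⁻¹ mod 52 explicitly. Euclid's algorithm: 52 = 2·19 + 14, 19 = 1·14 + 5, 14 = 2·5 + 4, 5 = 1·4 + 1; back-substituting gives 1 = 11·19 − 4·52, so 19⁻¹ ≡ 11 (mod 52).
Since T is injective, we find T⁻¹(8): we need 19x ≡ 8 − 50 ≡ 10 (mod 52). Using 19⁻¹ = 11: x ≡ 11·10 = 110 = 2·52 + 6, so x = 6.
Check: T(6) = 19·6 + 50 = 164 = 3·52 + 8 ≡ 8 (mod 52).

6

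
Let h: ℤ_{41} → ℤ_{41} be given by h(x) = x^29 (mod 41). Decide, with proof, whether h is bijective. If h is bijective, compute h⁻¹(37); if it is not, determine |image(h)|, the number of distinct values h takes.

Since 41 is prime, the nonzero elements of ℤ_{41} form a cyclic group of order 40.
As gcd(29, 40) = 1, raising to the 29th power is a bijection on this group: if a^29 ≡ b^29 then (ab^{−1})^29 = 1, and the only element of order dividing gcd(29, 40) = 1 is 1, so a = b.
With h(0) = 0 this makes h injective on all of ℤ_{41}, hence bijective (finite equal-size domain and codomain). In particular h is bijective.
Since h is bijective, we find the preimage of 37. The inverse of x ↦ x^29 on (ℤ_{41})^× is x ↦ x^29, because 29·29 = 841 = 21·40 + 1 ≡ 1 (mod 40) and x^{40} = 1 for x ≠ 0 (Fermat). So h⁻¹(37) = 37^29 mod 41.
Repeated squaring mod 41: 37^1 ≡ 37, 37^2 ≡ 37² = 1369 ≡ 16, 37^4 ≡ 16² = 256 ≡ 10, 37^8 ≡ 10² = 100 ≡ 18, 37^16 ≡ 18² = 324 ≡ 37. Since 29 = 16 + 8 + 4 + 1, 37^29 ≡ 37·18·10·37: 37·18 = 666 ≡ 10, then 10·10 = 100 ≡ 18, then 18·37 = 666 ≡ 10. So 37^29 ≡ 10 (mod 41).
Hence h⁻¹(37) = 10.

10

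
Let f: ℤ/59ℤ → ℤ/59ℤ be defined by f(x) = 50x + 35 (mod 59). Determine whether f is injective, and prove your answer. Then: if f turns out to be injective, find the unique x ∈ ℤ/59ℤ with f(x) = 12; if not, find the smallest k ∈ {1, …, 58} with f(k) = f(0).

55

If f(s) = f(t), then 50s ≡ 50t (mod 59). Because gcd(50, 59) = 1, we may cancel 50 to get s ≡ t (mod 59).
Hence f is injective.
We now compute 50⁻¹ mod 59 explicitly. Euclid's algorithm: 59 = 1·50 + 9, 50 = 5·9 + 5, 9 = 1·5 + 4, 5 = 1·4 + 1; back-substituting gives 1 = 13·50 − 11·59, so 50⁻¹ ≡ 13 (mod 59).
Since f is injective, we compute f⁻¹(12): solve 50x + 35 ≡ 12 (mod 59), i.e. 50x ≡ 36 (mod 59).
Multiplying by 50⁻¹ = 13 gives x ≡ 13·36 = 468 = 7·59 + 55 ≡ 55 (mod 59).
Check: f(55) = 50·55 + 35 = 2785 = 47·59 + 12 ≡ 12 (mod 59).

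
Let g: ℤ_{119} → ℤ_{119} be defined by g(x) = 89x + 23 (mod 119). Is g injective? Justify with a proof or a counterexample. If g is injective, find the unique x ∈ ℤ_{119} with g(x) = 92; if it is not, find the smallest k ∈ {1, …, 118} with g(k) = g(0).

81

If g(x_1) = g(x_2), then 89x_1 ≡ 89x_2 (mod 119). Because gcd(89, 119) = 1, we may cancel 89 to get x_1 ≡ x_2 (mod 119).
Therefore g is injective.
We now compute 89⁻¹ mod 119 explicitly. Euclid's algorithm: 119 = 1·89 + 30, 89 = 2·30 + 29, 30 = 1·29 + 1; back-substituting gives 1 = 115·89 − 86·119, so 89⁻¹ ≡ 115 (mod 119).
Since g is injective, we find g⁻¹(92): we need 89x ≡ 92 − 23 ≡ 69 (mod 119). Using 89⁻¹ = 115: x ≡ 115·69 = 7935 = 66·119 + 81, so x = 81.
Check: g(81) = 89·81 + 23 = 7232 = 60·119 + 92 ≡ 92 (mod 119).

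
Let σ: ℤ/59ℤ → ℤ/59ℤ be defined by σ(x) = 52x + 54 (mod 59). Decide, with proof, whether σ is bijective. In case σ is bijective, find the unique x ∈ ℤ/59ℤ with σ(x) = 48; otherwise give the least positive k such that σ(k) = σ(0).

If σ(a) = σ(b), then 52a ≡ 52b (mod 59). Because gcd(52, 59) = 1, we may cancel 52 to get a ≡ b (mod 59).
We now compute 52⁻¹ mod 59 explicitly. Euclid's algorithm: 59 = 1·52 + 7, 52 = 7·7 + 3, 7 = 2·3 + 1; back-substituting gives 1 = 42·52 − 37·59, so 52⁻¹ ≡ 42 (mod 59).
Then y ↦ 42(y − 54) is a two-sided inverse to σ, so every y ∈ ℤ/59ℤ has a preimage.
So σ is bijective.
Since σ is bijective, we compute σ⁻¹(48): solve 52x + 54 ≡ 48 (mod 59), i.e. 52x ≡ 53 (mod 59).
Multiplying by 52⁻¹ = 42 gives x ≡ 42·53 = 2226 = 37·59 + 43 ≡ 43 (mod 59).
Check: σ(43) = 52·43 + 54 = 2290 = 38·59 + 48 ≡ 48 (mod 59).

43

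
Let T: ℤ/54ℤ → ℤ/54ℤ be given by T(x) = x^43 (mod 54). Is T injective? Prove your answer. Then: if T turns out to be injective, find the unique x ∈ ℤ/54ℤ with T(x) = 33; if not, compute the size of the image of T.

T(0) = 0^43 = 0.
T(6): Repeated squaring mod 54: 6^1 ≡ 6, 6^2 ≡ 6² = 36, 6^4 ≡ 36² = 1296 ≡ 0, 6^8 ≡ 0² = 0, 6^16 ≡ 0² = 0, 6^32 ≡ 0² = 0. Since 43 = 32 + 8 + 2 + 1, 6^43 ≡ 0·0·36·6: 0·0 = 0, then 0·36 = 0, then 0·6 = 0. So 6^43 ≡ 0 (mod 54).
So T(0) = T(6) = 0 while 0 ≠ 6, thus T is not injective.
Since T is not injective, we determine |image(T)|. Computing x^43 mod 54 for each x (by repeated squaring, reducing mod 54 at every step), the values T(0), T(1), …, T(53) are: 0, 1, 20, 27, 22, 41, 0, 43, 8, 27, 10, 29, 0, 31, 50, 27, 52, 17, 0, 19, 38, 27, 40, 5, 0, 7, 26, 27, 28, 47, 0, 49, 14, 27, 16, 35, 0, 37, 2, 27, 4, 23, 0, 25, 44, 27, 46, 11, 0, 13, 32, 27, 34, 53.
The distinct values are {0, 1, 2, 4, 5, 7, 8, 10, 11, 13, 14, 16, 17, 19, 20, 22, 23, 25, 26, 27, 28, 29, 31, 32, 34, 35, 37, 38, 40, 41, 43, 44, 46, 47, 49, 50, 52, 53}; there are 38 of them.

38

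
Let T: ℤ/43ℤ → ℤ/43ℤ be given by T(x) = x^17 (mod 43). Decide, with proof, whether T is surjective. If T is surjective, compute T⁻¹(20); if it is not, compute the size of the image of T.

26

Since 43 is prime, the nonzero elements of ℤ/43ℤ form a cyclic group of order 42.
As gcd(17, 42) = 1, raising to the 17th power is a bijection on this group: if u^17 ≡ v^17 then (uv^{−1})^17 = 1, and the only element of order dividing gcd(17, 42) = 1 is 1, so u = v.
With T(0) = 0 this makes T injective on all of ℤ/43ℤ, hence bijective (finite equal-size domain and codomain). In particular T is surjective.
Since T is surjective, we find the preimage of 20. The inverse of x ↦ x^17 on (ℤ/43ℤ)^× is x ↦ x^5, because 17·5 = 85 = 2·42 + 1 ≡ 1 (mod 42) and x^{42} = 1 for x ≠ 0 (Fermat). So T⁻¹(20) = 20^5 mod 43.
Repeated squaring mod 43: 20^1 ≡ 20, 20^2 ≡ 20² = 400 ≡ 13, 20^4 ≡ 13² = 169 ≡ 40. Since 5 = 4 + 1, 20^5 ≡ 40·20: 40·20 = 800 ≡ 26. So 20^5 ≡ 26 (mod 43).
Hence T⁻¹(20) = 26.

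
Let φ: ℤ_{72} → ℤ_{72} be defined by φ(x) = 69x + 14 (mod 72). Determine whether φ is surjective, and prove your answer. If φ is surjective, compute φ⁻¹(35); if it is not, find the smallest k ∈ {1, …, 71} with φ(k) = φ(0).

24

Since gcd(69, 72) = 3, we have 69x ≡ 0 (mod 3) for all x, so φ(x) ≡ 2 (mod 3).
But 0 ≢ 2 (mod 3), so 0 ∈ ℤ_{72} has no preimage. Therefore φ is not surjective.
Since φ is not surjective, we find the least positive k with φ(k) = φ(0): this means 69k ≡ 0 (mod 72), i.e. 72 ∣ 69k. Since gcd(69, 72) = 3, dividing through by 3 this holds exactly when 24 ∣ 23k, and as gcd(23, 24) = 1, exactly when 24 ∣ k.
The smallest positive such k is 24.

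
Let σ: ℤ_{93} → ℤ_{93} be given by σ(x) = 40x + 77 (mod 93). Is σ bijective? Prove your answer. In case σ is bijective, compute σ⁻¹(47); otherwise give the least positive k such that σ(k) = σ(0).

If σ(u) = σ(v), then 40u ≡ 40v (mod 93). Because gcd(40, 93) = 1, we may cancel 40 to get u ≡ v (mod 93).
We now compute 40⁻¹ mod 93 explicitly. Euclid's algorithm: 93 = 2·40 + 13, 40 = 3·13 + 1; back-substituting gives 1 = 7·40 − 3·93, so 40⁻¹ ≡ 7 (mod 93).
For any y ∈ ℤ_{93}, x = 7(y − 77) mod 93 satisfies σ(x) = 40·7(y − 77) + 77 ≡ y (since 40·7 ≡ 1 mod 93). So every y has a preimage.
Thus σ is bijective.
Since σ is bijective, we compute σ⁻¹(47): solve 40x + 77 ≡ 47 (mod 93), i.e. 40x ≡ 63 (mod 93).
Multiplying by 40⁻¹ = 7 gives x ≡ 7·63 = 441 = 4·93 + 69 ≡ 69 (mod 93).
Check: σ(69) = 40·69 + 77 = 2837 = 30·93 + 47 ≡ 47 (mod 93).

69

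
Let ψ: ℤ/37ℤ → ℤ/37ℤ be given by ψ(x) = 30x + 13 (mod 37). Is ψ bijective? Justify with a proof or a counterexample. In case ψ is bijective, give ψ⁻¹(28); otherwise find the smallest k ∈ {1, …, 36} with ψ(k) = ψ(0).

Suppose ψ(u) = ψ(v) in ℤ/37ℤ. Then 30u + 13 ≡ 30v + 13 (mod 37), hence 30(u − v) ≡ 0 (mod 37).
Since gcd(30, 37) = 1, 30 is invertible modulo 37, thus u − v ≡ 0 (mod 37), i.e. u = v.
We now compute 30⁻¹ mod 37 explicitly. Euclid's algorithm: 37 = 1·30 + 7, 30 = 4·7 + 2, 7 = 3·2 + 1; back-substituting gives 1 = 21·30 − 17·37, so 30⁻¹ ≡ 21 (mod 37).
Then y ↦ 21(y − 13) is a two-sided inverse to ψ, so every y ∈ ℤ/37ℤ has a preimage.
So ψ is bijective.
Since ψ is bijective, we compute ψ⁻¹(28): solve 30x + 13 ≡ 28 (mod 37), i.e. 30x ≡ 15 (mod 37).
Multiplying by 30⁻¹ = 21 gives x ≡ 21·15 = 315 = 8·37 + 19 ≡ 19 (mod 37).
Check: ψ(19) = 30·19 + 13 = 583 = 15·37 + 28 ≡ 28 (mod 37).

19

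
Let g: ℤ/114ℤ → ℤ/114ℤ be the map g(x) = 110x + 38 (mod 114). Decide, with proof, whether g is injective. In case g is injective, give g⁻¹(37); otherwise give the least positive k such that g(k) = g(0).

57

By definition, g is injective when g(a) = g(b) forces a = b.
We have gcd(110, 114) = 2 > 1. Taking a = 0 and b = 57: g(0) = 38 and g(57) = 110·57 + 38 = 6308 ≡ 38 (mod 114).
So g(0) = g(57) while 0 ≠ 57, thus g is not injective.
Since g is not injective, we find the least positive k with g(k) = g(0): this means 110k ≡ 0 (mod 114), i.e. 114 ∣ 110k. Since gcd(110, 114) = 2, dividing through by 2 this holds exactly when 57 ∣ 55k, and as gcd(55, 57) = 1, exactly when 57 ∣ k.
The smallest positive such k is 57.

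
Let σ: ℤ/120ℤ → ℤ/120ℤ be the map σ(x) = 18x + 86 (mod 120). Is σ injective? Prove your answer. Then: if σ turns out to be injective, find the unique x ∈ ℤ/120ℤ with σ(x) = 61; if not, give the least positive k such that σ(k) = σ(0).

20

We have gcd(18, 120) = 6 > 1. Taking s = 0 and t = 20: σ(0) = 86 and σ(20) = 18·20 + 86 = 446 ≡ 86 (mod 120).
So σ(0) = σ(20) while 0 ≠ 20, hence σ is not injective.
Since σ is not injective, we find the least positive k with σ(k) = σ(0): this means 18k ≡ 0 (mod 120), i.e. 120 ∣ 18k. Since gcd(18, 120) = 6, dividing through by 6 this holds exactly when 20 ∣ 3k, and as gcd(3, 20) = 1, exactly when 20 ∣ k.
The smallest positive such k is 20.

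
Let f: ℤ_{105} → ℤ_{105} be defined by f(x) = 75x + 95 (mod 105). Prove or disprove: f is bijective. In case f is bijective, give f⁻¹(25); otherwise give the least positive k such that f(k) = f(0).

Recall: f is injective when f(u) = f(v) forces u = v.
We have gcd(75, 105) = 15 > 1. Taking u = 0 and v = 7: f(0) = 95 and f(7) = 75·7 + 95 = 620 ≡ 95 (mod 105).
So f(0) = f(7) while 0 ≠ 7, therefore f is not injective, hence not bijective.
Since f is not bijective, we find the least positive k with f(k) = f(0): this means 75k ≡ 0 (mod 105), i.e. 105 ∣ 75k. Since gcd(75, 105) = 15, dividing through by 15 this holds exactly when 7 ∣ 5k, and as gcd(5, 7) = 1, exactly when 7 ∣ k.
The smallest positive such k is 7.

7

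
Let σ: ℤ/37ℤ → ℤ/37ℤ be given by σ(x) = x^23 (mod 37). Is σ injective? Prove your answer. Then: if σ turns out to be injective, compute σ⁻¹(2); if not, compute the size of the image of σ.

13

Since 37 is prime, the nonzero elements of ℤ/37ℤ form a cyclic group of order 36.
As gcd(23, 36) = 1, raising to the 23rd power is a bijection on this group: if s^23 ≡ t^23 then (st^{−1})^23 = 1, and the only element of order dividing gcd(23, 36) = 1 is 1, so s = t.
With σ(0) = 0 this makes σ injective on all of ℤ/37ℤ, hence bijective (finite equal-size domain and codomain). In particular σ is injective.
Since σ is injective, we find the preimage of 2. The inverse of x ↦ x^23 on (ℤ/37ℤ)^× is x ↦ x^11, because 23·11 = 253 = 7·36 + 1 ≡ 1 (mod 36) and x^{36} = 1 for x ≠ 0 (Fermat). So σ⁻¹(2) = 2^11 mod 37.
Repeated squaring mod 37: 2^1 ≡ 2, 2^2 ≡ 2² = 4, 2^4 ≡ 4² = 16, 2^8 ≡ 16² = 256 ≡ 34. Since 11 = 8 + 2 + 1, 2^11 ≡ 34·4·2: 34·4 = 136 ≡ 25, then 25·2 = 50 ≡ 13. So 2^11 ≡ 13 (mod 37).
Hence σ⁻¹(2) = 13.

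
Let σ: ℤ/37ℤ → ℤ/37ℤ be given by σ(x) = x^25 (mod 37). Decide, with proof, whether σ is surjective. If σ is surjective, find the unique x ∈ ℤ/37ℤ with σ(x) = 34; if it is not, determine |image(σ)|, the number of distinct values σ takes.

7

Since 37 is prime, the nonzero elements of ℤ/37ℤ form a cyclic group of order 36.
As gcd(25, 36) = 1, raising to the 25th power is a bijection on this group: if x_1^25 ≡ x_2^25 then (x_1x_2^{−1})^25 = 1, and the only element of order dividing gcd(25, 36) = 1 is 1, so x_1 = x_2.
With σ(0) = 0 this makes σ injective on all of ℤ/37ℤ, hence bijective (finite equal-size domain and codomain). In particular σ is surjective.
Since σ is surjective, we find the preimage of 34. The inverse of x ↦ x^25 on (ℤ/37ℤ)^× is x ↦ x^13, because 25·13 = 325 = 9·36 + 1 ≡ 1 (mod 36) and x^{36} = 1 for x ≠ 0 (Fermat). So σ⁻¹(34) = 34^13 mod 37.
Repeated squaring mod 37: 34^1 ≡ 34, 34^2 ≡ 34² = 1156 ≡ 9, 34^4 ≡ 9² = 81 ≡ 7, 34^8 ≡ 7² = 49 ≡ 12. Since 13 = 8 + 4 + 1, 34^13 ≡ 12·7·34: 12·7 = 84 ≡ 10, then 10·34 = 340 ≡ 7. So 34^13 ≡ 7 (mod 37).
Hence σ⁻¹(34) = 7.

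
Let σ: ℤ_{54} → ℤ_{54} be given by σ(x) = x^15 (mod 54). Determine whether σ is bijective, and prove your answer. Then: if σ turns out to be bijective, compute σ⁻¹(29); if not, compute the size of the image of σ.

14

σ(0) = 0^15 = 0.
σ(6): Repeated squaring mod 54: 6^1 ≡ 6, 6^2 ≡ 6² = 36, 6^4 ≡ 36² = 1296 ≡ 0, 6^8 ≡ 0² = 0. Since 15 = 8 + 4 + 2 + 1, 6^15 ≡ 0·0·36·6: 0·0 = 0, then 0·36 = 0, then 0·6 = 0. So 6^15 ≡ 0 (mod 54).
So σ(0) = σ(6) = 0 while 0 ≠ 6, hence σ is not injective, hence not bijective.
Since σ is not bijective, we determine |image(σ)|. Computing x^15 mod 54 for each x (by repeated squaring, reducing mod 54 at every step), the values σ(0), σ(1), …, σ(53) are: 0, 1, 44, 27, 46, 35, 0, 37, 26, 27, 28, 17, 0, 19, 8, 27, 10, 53, 0, 1, 44, 27, 46, 35, 0, 37, 26, 27, 28, 17, 0, 19, 8, 27, 10, 53, 0, 1, 44, 27, 46, 35, 0, 37, 26, 27, 28, 17, 0, 19, 8, 27, 10, 53.
The distinct values are {0, 1, 8, 10, 17, 19, 26, 27, 28, 35, 37, 44, 46, 53}; there are 14 of them.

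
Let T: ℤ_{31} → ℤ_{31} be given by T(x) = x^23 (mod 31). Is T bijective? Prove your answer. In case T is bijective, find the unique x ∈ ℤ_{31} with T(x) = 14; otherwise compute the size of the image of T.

10

Since 31 is prime, the nonzero elements of ℤ_{31} form a cyclic group of order 30.
As gcd(23, 30) = 1, raising to the 23rd power is a bijection on this group: if s^23 ≡ t^23 then (st^{−1})^23 = 1, and the only element of order dividing gcd(23, 30) = 1 is 1, so s = t.
With T(0) = 0 this makes T injective on all of ℤ_{31}, hence bijective (finite equal-size domain and codomain). In particular T is bijective.
Since T is bijective, we find the preimage of 14. The inverse of x ↦ x^23 on (ℤ_{31})^× is x ↦ x^17, because 23·17 = 391 = 13·30 + 1 ≡ 1 (mod 30) and x^{30} = 1 for x ≠ 0 (Fermat). So T⁻¹(14) = 14^17 mod 31.
Repeated squaring mod 31: 14^1 ≡ 14, 14^2 ≡ 14² = 196 ≡ 10, 14^4 ≡ 10² = 100 ≡ 7, 14^8 ≡ 7² = 49 ≡ 18, 14^16 ≡ 18² = 324 ≡ 14. Since 17 = 16 + 1, 14^17 ≡ 14·14: 14·14 = 196 ≡ 10. So 14^17 ≡ 10 (mod 31).
Hence T⁻¹(14) = 10.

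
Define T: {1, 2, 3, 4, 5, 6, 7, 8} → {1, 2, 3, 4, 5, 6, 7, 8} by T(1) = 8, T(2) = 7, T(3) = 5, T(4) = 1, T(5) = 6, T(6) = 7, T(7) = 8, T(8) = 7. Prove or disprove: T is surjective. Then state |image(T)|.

5

No element maps to 2, so T is not surjective.
The image of T is {1, 5, 6, 7, 8}, which has 5 elements.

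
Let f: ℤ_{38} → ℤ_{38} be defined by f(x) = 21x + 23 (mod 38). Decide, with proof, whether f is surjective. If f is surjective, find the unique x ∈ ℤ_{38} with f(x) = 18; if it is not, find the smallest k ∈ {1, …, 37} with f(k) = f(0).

7

Recall that surjectivity means every element of the codomain has a preimage under f.
Since gcd(21, 38) = 1, 21 is invertible modulo 38. Euclid's algorithm: 38 = 1·21 + 17, 21 = 1·17 + 4, 17 = 4·4 + 1; back-substituting gives 1 = 29·21 − 16·38, so 21⁻¹ ≡ 29 (mod 38).
Then y ↦ 29(y − 23) is a two-sided inverse to f, so every y ∈ ℤ_{38} has a preimage.
Hence f is surjective.
Since f is surjective, we find f⁻¹(18): we need 21x ≡ 18 − 23 ≡ 33 (mod 38). Using 21⁻¹ = 29: x ≡ 29·33 = 957 = 25·38 + 7, so x = 7.
Check: f(7) = 21·7 + 23 = 170 = 4·38 + 18 ≡ 18 (mod 38).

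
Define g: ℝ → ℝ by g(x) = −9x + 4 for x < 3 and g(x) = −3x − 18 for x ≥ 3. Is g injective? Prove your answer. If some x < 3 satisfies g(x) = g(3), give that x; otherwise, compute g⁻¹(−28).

10/3

Both pieces are strictly decreasing (slopes −9 and −3), so each is injective on its own interval.
The left piece maps (−∞, 3) onto (−23, ∞); the right piece maps [3, ∞) onto (−∞, −27].
These images are disjoint, so no value is attained by both pieces. Therefore g is injective.
Because the two images are disjoint, no x < 3 has g(x) = g(3), so we compute g⁻¹(−28): −28 lies in (−∞, −27], so solve −3x − 18 = −28: x = (−28 + 18)/(−3) = 10/3.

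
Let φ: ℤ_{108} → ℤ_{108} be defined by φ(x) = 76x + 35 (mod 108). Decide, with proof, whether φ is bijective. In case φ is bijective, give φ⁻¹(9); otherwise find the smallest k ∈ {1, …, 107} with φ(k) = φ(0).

27

We have gcd(76, 108) = 4 > 1. Taking s = 0 and t = 27: φ(0) = 35 and φ(27) = 76·27 + 35 = 2087 ≡ 35 (mod 108).
So φ(0) = φ(27) while 0 ≠ 27, thus φ is not injective, hence not bijective.
Since φ is not bijective, we find the least positive k with φ(k) = φ(0): this means 76k ≡ 0 (mod 108), i.e. 108 ∣ 76k. Since gcd(76, 108) = 4, dividing through by 4 this holds exactly when 27 ∣ 19k, and as gcd(19, 27) = 1, exactly when 27 ∣ k.
The smallest positive such k is 27.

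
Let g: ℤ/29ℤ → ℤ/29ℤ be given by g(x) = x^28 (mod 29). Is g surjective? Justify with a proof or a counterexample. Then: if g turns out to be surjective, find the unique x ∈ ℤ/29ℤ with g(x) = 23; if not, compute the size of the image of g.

g(1) = 1^28 = 1.
g(2): Repeated squaring mod 29: 2^1 ≡ 2, 2^2 ≡ 2² = 4, 2^4 ≡ 4² = 16, 2^8 ≡ 16² = 256 ≡ 24, 2^16 ≡ 24² = 576 ≡ 25. Since 28 = 16 + 8 + 4, 2^28 ≡ 25·24·16: 25·24 = 600 ≡ 20, then 20·16 = 320 ≡ 1. So 2^28 ≡ 1 (mod 29).
So g(1) = g(2) = 1 while 1 ≠ 2, thus g is not injective.
A non-injective map from the 29-element set ℤ/29ℤ to itself takes at most 28 distinct values, so it cannot be surjective. So g is not surjective.
Since g is not surjective, we determine |image(g)|. Computing x^28 mod 29 for each x (by repeated squaring, reducing mod 29 at every step), the values g(0), g(1), …, g(28) are: 0, 1, 1, 1, 1, 1, 1, 1, 1, 1, 1, 1, 1, 1, 1, 1, 1, 1, 1, 1, 1, 1, 1, 1, 1, 1, 1, 1, 1.
The distinct values are {0, 1}; there are 2 of them.

2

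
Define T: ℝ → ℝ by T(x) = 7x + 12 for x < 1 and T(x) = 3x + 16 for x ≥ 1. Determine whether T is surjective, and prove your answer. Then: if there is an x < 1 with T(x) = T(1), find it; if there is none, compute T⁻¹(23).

Both pieces are strictly increasing (slopes 7 and 3), so each is injective on its own interval.
The left piece maps (−∞, 1) onto (−∞, 19); the right piece maps [1, ∞) onto [19, ∞).
These images together cover ℝ, so T is surjective.
Because the two images are disjoint, no x < 1 has T(x) = T(1), so we compute T⁻¹(23): 23 lies in [19, ∞), so solve 3x + 16 = 23: x = (23 − 16)/3 = 7/3.

7/3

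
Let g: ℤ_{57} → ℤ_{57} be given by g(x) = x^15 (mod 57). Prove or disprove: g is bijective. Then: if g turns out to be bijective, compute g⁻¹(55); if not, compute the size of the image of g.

21

g(1) = 1^15 = 1.
g(7): Repeated squaring mod 57: 7^1 ≡ 7, 7^2 ≡ 7² = 49, 7^4 ≡ 49² = 2401 ≡ 7, 7^8 ≡ 7² = 49. Since 15 = 8 + 4 + 2 + 1, 7^15 ≡ 49·7·49·7: 49·7 = 343 ≡ 1, then 1·49 = 49, then 49·7 = 343 ≡ 1. So 7^15 ≡ 1 (mod 57).
So g(1) = g(7) = 1 while 1 ≠ 7, hence g is not injective, hence not bijective.
Since g is not bijective, we determine |image(g)|. Computing x^15 mod 57 for each x (by repeated squaring, reducing mod 57 at every step), the values g(0), g(1), …, g(56) are: 0, 1, 50, 12, 49, 26, 30, 1, 56, 30, 46, 20, 18, 46, 50, 27, 7, 26, 18, 19, 20, 12, 31, 11, 45, 49, 20, 18, 49, 8, 39, 37, 8, 12, 46, 26, 45, 37, 38, 39, 31, 50, 30, 7, 11, 39, 37, 11, 27, 1, 56, 27, 31, 8, 45, 7, 56.
The distinct values are {0, 1, 7, 8, 11, 12, 18, 19, 20, 26, 27, 30, 31, 37, 38, 39, 45, 46, 49, 50, 56}; there are 21 of them.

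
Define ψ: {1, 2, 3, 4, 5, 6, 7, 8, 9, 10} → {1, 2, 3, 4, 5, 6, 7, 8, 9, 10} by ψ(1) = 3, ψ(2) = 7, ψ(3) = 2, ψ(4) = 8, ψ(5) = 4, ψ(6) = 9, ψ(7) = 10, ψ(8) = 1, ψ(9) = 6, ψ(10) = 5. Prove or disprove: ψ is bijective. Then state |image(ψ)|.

10

The values 3, 7, 2, 8, 4, 9, 10, 1, 6, 5 are a permutation of {1, 2, 3, 4, 5, 6, 7, 8, 9, 10}: each element appears exactly once.
So ψ is injective and surjective, hence bijective.
The image of ψ is {1, 2, 3, 4, 5, 6, 7, 8, 9, 10}, which has 10 elements.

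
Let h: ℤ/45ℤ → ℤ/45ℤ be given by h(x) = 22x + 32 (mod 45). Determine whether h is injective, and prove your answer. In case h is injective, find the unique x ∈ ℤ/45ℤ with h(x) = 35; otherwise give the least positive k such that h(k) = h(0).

39

Recall that injectivity means: for all s, t in the domain, h(s) = h(t) implies s = t.
Suppose h(s) = h(t) in ℤ/45ℤ. Then 22s + 32 ≡ 22t + 32 (mod 45), so 22(s − t) ≡ 0 (mod 45).
Since gcd(22, 45) = 1, 22 is invertible modulo 45, therefore s − t ≡ 0 (mod 45), i.e. s = t.
Hence h is injective.
We now compute 22⁻¹ mod 45 explicitly. Euclid's algorithm: 45 = 2·22 + 1; back-substituting gives 1 = 43·22 − 21·45, so 22⁻¹ ≡ 43 (mod 45).
Since h is injective, we find h⁻¹(35): we need 22x ≡ 35 − 32 ≡ 3 (mod 45). Using 22⁻¹ = 43: x ≡ 43·3 = 129 = 2·45 + 39, so x = 39.
Check: h(39) = 22·39 + 32 = 890 = 19·45 + 35 ≡ 35 (mod 45).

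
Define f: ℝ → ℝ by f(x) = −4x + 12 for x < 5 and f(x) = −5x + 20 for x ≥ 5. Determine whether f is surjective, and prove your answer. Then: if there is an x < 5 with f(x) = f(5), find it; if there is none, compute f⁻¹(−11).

Both pieces are strictly decreasing (slopes −4 and −5), so each is injective on its own interval.
The left piece maps (−∞, 5) onto (−8, ∞); the right piece maps [5, ∞) onto (−∞, −5].
The union (−8, ∞) ∪ (−∞, −5] covers ℝ, so f is surjective.
For the follow-up: the images overlap, so an x < 5 with f(x) = f(5) exists. f(5) = −5; solving −4x + 12 = −5 for x < 5 gives x = (−5 − 12)/(−4) = 17/4.

17/4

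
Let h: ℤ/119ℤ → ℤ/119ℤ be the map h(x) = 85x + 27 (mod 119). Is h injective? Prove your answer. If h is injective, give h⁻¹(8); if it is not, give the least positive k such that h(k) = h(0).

Recall that injectivity means: for all x_1, x_2 in the domain, h(x_1) = h(x_2) implies x_1 = x_2.
We have gcd(85, 119) = 17 > 1. Taking x_1 = 0 and x_2 = 7: h(0) = 27 and h(7) = 85·7 + 27 = 622 ≡ 27 (mod 119).
So h(0) = h(7) while 0 ≠ 7, so h is not injective.
Since h is not injective, we find the least positive k with h(k) = h(0): this means 85k ≡ 0 (mod 119), i.e. 119 ∣ 85k. Since gcd(85, 119) = 17, dividing through by 17 this holds exactly when 7 ∣ 5k, and as gcd(5, 7) = 1, exactly when 7 ∣ k.
The smallest positive such k is 7.

7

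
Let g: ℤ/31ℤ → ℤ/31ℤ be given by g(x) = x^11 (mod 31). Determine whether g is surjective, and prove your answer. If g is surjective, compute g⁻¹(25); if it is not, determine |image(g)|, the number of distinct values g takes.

5

Since 31 is prime, the nonzero elements of ℤ/31ℤ form a cyclic group of order 30.
As gcd(11, 30) = 1, raising to the 11th power is a bijection on this group: if x_1^11 ≡ x_2^11 then (x_1x_2^{−1})^11 = 1, and the only element of order dividing gcd(11, 30) = 1 is 1, so x_1 = x_2.
With g(0) = 0 this makes g injective on all of ℤ/31ℤ, hence bijective (finite equal-size domain and codomain). In particular g is surjective.
Since g is surjective, we find the preimage of 25. The inverse of x ↦ x^11 on (ℤ/31ℤ)^× is x ↦ x^11, because 11·11 = 121 = 4·30 + 1 ≡ 1 (mod 30) and x^{30} = 1 for x ≠ 0 (Fermat). So g⁻¹(25) = 25^11 mod 31.
Repeated squaring mod 31: 25^1 ≡ 25, 25^2 ≡ 25² = 625 ≡ 5, 25^4 ≡ 5² = 25, 25^8 ≡ 25² = 625 ≡ 5. Since 11 = 8 + 2 + 1, 25^11 ≡ 5·5·25: 5·5 = 25, then 25·25 = 625 ≡ 5. So 25^11 ≡ 5 (mod 31).
Hence g⁻¹(25) = 5.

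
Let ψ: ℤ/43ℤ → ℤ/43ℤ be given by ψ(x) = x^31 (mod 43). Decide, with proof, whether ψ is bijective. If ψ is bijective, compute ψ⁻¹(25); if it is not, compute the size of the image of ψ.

Since 43 is prime, the nonzero elements of ℤ/43ℤ form a cyclic group of order 42.
As gcd(31, 42) = 1, raising to the 31st power is a bijection on this group: if u^31 ≡ v^31 then (uv^{−1})^31 = 1, and the only element of order dividing gcd(31, 42) = 1 is 1, so u = v.
With ψ(0) = 0 this makes ψ injective on all of ℤ/43ℤ, hence bijective (finite equal-size domain and codomain). In particular ψ is bijective.
Since ψ is bijective, we find the preimage of 25. The inverse of x ↦ x^31 on (ℤ/43ℤ)^× is x ↦ x^19, because 31·19 = 589 = 14·42 + 1 ≡ 1 (mod 42) and x^{42} = 1 for x ≠ 0 (Fermat). So ψ⁻¹(25) = 25^19 mod 43.
Repeated squaring mod 43: 25^1 ≡ 25, 25^2 ≡ 25² = 625 ≡ 23, 25^4 ≡ 23² = 529 ≡ 13, 25^8 ≡ 13² = 169 ≡ 40, 25^16 ≡ 40² = 1600 ≡ 9. Since 19 = 16 + 2 + 1, 25^19 ≡ 9·23·25: 9·23 = 207 ≡ 35, then 35·25 = 875 ≡ 15. So 25^19 ≡ 15 (mod 43).
Hence ψ⁻¹(25) = 15.

15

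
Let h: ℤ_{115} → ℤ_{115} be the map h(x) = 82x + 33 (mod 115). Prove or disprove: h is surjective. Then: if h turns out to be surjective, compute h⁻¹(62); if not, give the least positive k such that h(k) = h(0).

By definition, surjectivity means every element of the codomain has a preimage under h.
Since gcd(82, 115) = 1, 82 is invertible modulo 115. Euclid's algorithm: 115 = 1·82 + 33, 82 = 2·33 + 16, 33 = 2·16 + 1; back-substituting gives 1 = 108·82 − 77·115, so 82⁻¹ ≡ 108 (mod 115).
Then y ↦ 108(y − 33) is a two-sided inverse to h, so every y ∈ ℤ_{115} has a preimage.
So h is surjective.
Since h is surjective, we compute h⁻¹(62): solve 82x + 33 ≡ 62 (mod 115), i.e. 82x ≡ 29 (mod 115).
Multiplying by 82⁻¹ = 108 gives x ≡ 108·29 = 3132 = 27·115 + 27 ≡ 27 (mod 115).
Check: h(27) = 82·27 + 33 = 2247 = 19·115 + 62 ≡ 62 (mod 115).

27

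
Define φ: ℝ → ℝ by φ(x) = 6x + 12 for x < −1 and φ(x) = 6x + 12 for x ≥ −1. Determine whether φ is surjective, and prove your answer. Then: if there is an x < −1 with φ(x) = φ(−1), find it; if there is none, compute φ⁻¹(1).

Both pieces are strictly increasing (slopes 6 and 6), so each is injective on its own interval.
The left piece maps (−∞, −1) onto (−∞, 6); the right piece maps [−1, ∞) onto [6, ∞).
These images together cover ℝ, so φ is surjective.
Because the two images are disjoint, no x < −1 has φ(x) = φ(−1), so we compute φ⁻¹(1): 1 lies in (−∞, 6), so solve 6x + 12 = 1: x = (1 − 12)/6 = −11/6.

-11/6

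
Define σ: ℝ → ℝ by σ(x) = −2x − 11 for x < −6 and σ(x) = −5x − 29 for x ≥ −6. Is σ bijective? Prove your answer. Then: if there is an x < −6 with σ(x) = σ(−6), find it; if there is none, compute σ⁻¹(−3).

-26/5

Both pieces are strictly decreasing (slopes −2 and −5), so each is injective on its own interval.
The left piece maps (−∞, −6) onto (1, ∞); the right piece maps [−6, ∞) onto (−∞, 1].
Since 1 = 1, the images partition ℝ: σ is injective and surjective, hence bijective.
Because the two images are disjoint, no x < −6 has σ(x) = σ(−6), so we compute σ⁻¹(−3): −3 lies in (−∞, 1], so solve −5x − 29 = −3: x = (−3 + 29)/(−5) = −26/5.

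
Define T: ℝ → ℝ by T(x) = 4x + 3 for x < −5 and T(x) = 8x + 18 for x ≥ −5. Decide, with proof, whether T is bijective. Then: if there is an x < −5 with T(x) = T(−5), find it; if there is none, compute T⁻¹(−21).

Both pieces are strictly increasing (slopes 4 and 8), so each is injective on its own interval.
The left piece maps (−∞, −5) onto (−∞, −17); the right piece maps [−5, ∞) onto [−22, ∞).
These images overlap. In particular T(−5) = −22 (right piece), and solving 4x + 3 = −22 on the left piece gives x = −25/4 < −5.
So T(−25/4) = T(−5) with −25/4 ≠ −5, and T is not injective, hence not bijective. This x = −25/4 is the requested value below −5.

-25/4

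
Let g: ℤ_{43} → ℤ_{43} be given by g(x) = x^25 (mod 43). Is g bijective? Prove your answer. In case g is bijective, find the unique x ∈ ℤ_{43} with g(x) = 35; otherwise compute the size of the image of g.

Since 43 is prime, the nonzero elements of ℤ_{43} form a cyclic group of order 42.
As gcd(25, 42) = 1, raising to the 25th power is a bijection on this group: if a^25 ≡ b^25 then (ab^{−1})^25 = 1, and the only element of order dividing gcd(25, 42) = 1 is 1, so a = b.
With g(0) = 0 this makes g injective on all of ℤ_{43}, hence bijective (finite equal-size domain and codomain). In particular g is bijective.
Since g is bijective, we find the preimage of 35. The inverse of x ↦ x^25 on (ℤ_{43})^× is x ↦ x^37, because 25·37 = 925 = 22·42 + 1 ≡ 1 (mod 42) and x^{42} = 1 for x ≠ 0 (Fermat). So g⁻¹(35) = 35^37 mod 43.
Repeated squaring mod 43: 35^1 ≡ 35, 35^2 ≡ 35² = 1225 ≡ 21, 35^4 ≡ 21² = 441 ≡ 11, 35^8 ≡ 11² = 121 ≡ 35, 35^16 ≡ 35² = 1225 ≡ 21, 35^32 ≡ 21² = 441 ≡ 11. Since 37 = 32 + 4 + 1, 35^37 ≡ 11·11·35: 11·11 = 121 ≡ 35, then 35·35 = 1225 ≡ 21. So 35^37 ≡ 21 (mod 43).
Hence g⁻¹(35) = 21.

21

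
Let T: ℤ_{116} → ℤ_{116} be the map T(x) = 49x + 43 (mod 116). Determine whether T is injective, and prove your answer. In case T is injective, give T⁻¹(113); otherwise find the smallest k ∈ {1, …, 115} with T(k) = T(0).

If T(s) = T(t), then 49s ≡ 49t (mod 116). Because gcd(49, 116) = 1, we may cancel 49 to get s ≡ t (mod 116).
Therefore T is injective.
We now compute 49⁻¹ mod 116 explicitly. Euclid's algorithm: 116 = 2·49 + 18, 49 = 2·18 + 13, 18 = 1·13 + 5, 13 = 2·5 + 3, 5 = 1·3 + 2, 3 = 1·2 + 1; back-substituting gives 1 = 45·49 − 19·116, so 49⁻¹ ≡ 45 (mod 116).
Since T is injective, we find T⁻¹(113): we need 49x ≡ 113 − 43 ≡ 70 (mod 116). Using 49⁻¹ = 45: x ≡ 45·70 = 3150 = 27·116 + 18, so x = 18.
Check: T(18) = 49·18 + 43 = 925 = 7·116 + 113 ≡ 113 (mod 116).

18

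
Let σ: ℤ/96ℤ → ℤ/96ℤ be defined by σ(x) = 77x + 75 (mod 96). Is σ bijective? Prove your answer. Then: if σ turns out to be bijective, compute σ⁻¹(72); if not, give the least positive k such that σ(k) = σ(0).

81

If σ(s) = σ(t), then 77s ≡ 77t (mod 96). Because gcd(77, 96) = 1, we may cancel 77 to get s ≡ t (mod 96).
We now compute 77⁻¹ mod 96 explicitly. Euclid's algorithm: 96 = 1·77 + 19, 77 = 4·19 + 1; back-substituting gives 1 = 5·77 − 4·96, so 77⁻¹ ≡ 5 (mod 96).
Then y ↦ 5(y − 75) is a two-sided inverse to σ, so every y ∈ ℤ/96ℤ has a preimage.
Hence σ is bijective.
Since σ is bijective, we find σ⁻¹(72): we need 77x ≡ 72 − 75 ≡ 93 (mod 96). Using 77⁻¹ = 5: x ≡ 5·93 = 465 = 4·96 + 81, so x = 81.
Check: σ(81) = 77·81 + 75 = 6312 = 65·96 + 72 ≡ 72 (mod 96).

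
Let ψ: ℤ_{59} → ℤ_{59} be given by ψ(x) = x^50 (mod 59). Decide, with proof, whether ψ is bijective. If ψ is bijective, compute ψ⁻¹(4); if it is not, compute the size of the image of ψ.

ψ(29): Repeated squaring mod 59: 29^1 ≡ 29, 29^2 ≡ 29² = 841 ≡ 15, 29^4 ≡ 15² = 225 ≡ 48, 29^8 ≡ 48² = 2304 ≡ 3, 29^16 ≡ 3² = 9, 29^32 ≡ 9² = 81 ≡ 22. Since 50 = 32 + 16 + 2, 29^50 ≡ 22·9·15: 22·9 = 198 ≡ 21, then 21·15 = 315 ≡ 20. So 29^50 ≡ 20 (mod 59).
ψ(30): Repeated squaring mod 59: 30^1 ≡ 30, 30^2 ≡ 30² = 900 ≡ 15, 30^4 ≡ 15² = 225 ≡ 48, 30^8 ≡ 48² = 2304 ≡ 3, 30^16 ≡ 3² = 9, 30^32 ≡ 9² = 81 ≡ 22. Since 50 = 32 + 16 + 2, 30^50 ≡ 22·9·15: 22·9 = 198 ≡ 21, then 21·15 = 315 ≡ 20. So 30^50 ≡ 20 (mod 59).
So ψ(29) = ψ(30) = 20 while 29 ≠ 30, hence ψ is not injective, hence not bijective.
Since ψ is not bijective, we determine |image(ψ)|. Computing x^50 mod 59 for each x (by repeated squaring, reducing mod 59 at every step), the values ψ(0), ψ(1), …, ψ(58) are: 0, 1, 3, 5, 9, 21, 15, 57, 27, 25, 4, 51, 45, 26, 53, 46, 22, 29, 16, 36, 12, 49, 35, 48, 17, 28, 19, 7, 41, 20, 20, 41, 7, 19, 28, 17, 48, 35, 49, 12, 36, 16, 29, 22, 46, 53, 26, 45, 51, 4, 25, 27, 57, 15, 21, 9, 5, 3, 1.
The distinct values are {0, 1, 3, 4, 5, 7, 9, 12, 15, 16, 17, 19, 20, 21, 22, 25, 26, 27, 28, 29, 35, 36, 41, 45, 46, 48, 49, 51, 53, 57}; there are 30 of them.

30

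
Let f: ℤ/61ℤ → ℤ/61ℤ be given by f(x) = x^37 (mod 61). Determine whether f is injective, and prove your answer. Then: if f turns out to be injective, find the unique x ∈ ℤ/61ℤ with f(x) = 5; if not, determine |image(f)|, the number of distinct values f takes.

Since 61 is prime, the nonzero elements of ℤ/61ℤ form a cyclic group of order 60.
As gcd(37, 60) = 1, raising to the 37th power is a bijection on this group: if u^37 ≡ v^37 then (uv^{−1})^37 = 1, and the only element of order dividing gcd(37, 60) = 1 is 1, so u = v.
With f(0) = 0 this makes f injective on all of ℤ/61ℤ, hence bijective (finite equal-size domain and codomain). In particular f is injective.
Since f is injective, we find the preimage of 5. The inverse of x ↦ x^37 on (ℤ/61ℤ)^× is x ↦ x^13, because 37·13 = 481 = 8·60 + 1 ≡ 1 (mod 60) and x^{60} = 1 for x ≠ 0 (Fermat). So f⁻¹(5) = 5^13 mod 61.
Repeated squaring mod 61: 5^1 ≡ 5, 5^2 ≡ 5² = 25, 5^4 ≡ 25² = 625 ≡ 15, 5^8 ≡ 15² = 225 ≡ 42. Since 13 = 8 + 4 + 1, 5^13 ≡ 42·15·5: 42·15 = 630 ≡ 20, then 20·5 = 100 ≡ 39. So 5^13 ≡ 39 (mod 61).
Hence f⁻¹(5) = 39.

39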